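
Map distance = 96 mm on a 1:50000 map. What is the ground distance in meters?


ground = 96 mm * 50000 / 1000 = 4800.0 m

4800.0 m


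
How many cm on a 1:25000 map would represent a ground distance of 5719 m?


map_cm = 5719 * 100 / 25000 = 22.876 cm ≈ 22.88 cm

22.88 cm


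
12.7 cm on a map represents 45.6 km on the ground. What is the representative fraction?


ground = 45.6 km = 4560000 cm; RF denominator = ground / map = 4560000 / 12.7 ≈ 359055; RF = 1:359055

1:359055


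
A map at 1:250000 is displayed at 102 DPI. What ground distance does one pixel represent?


pixel_cm = 2.54 / 102 ≈ 0.024902 cm
ground = pixel_cm * 250000 / 100 = 2.54 * 250000 / (102 * 100) = 635000 / 10200 ≈ 62.25 m

62.25 m


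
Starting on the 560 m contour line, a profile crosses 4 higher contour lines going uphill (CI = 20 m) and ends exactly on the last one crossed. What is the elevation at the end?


elevation = 560 + 4 * 20 = 640 m

640 m


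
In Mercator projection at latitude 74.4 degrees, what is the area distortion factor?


area_distortion = 1/cos^2(74.4) = 13.828

13.828


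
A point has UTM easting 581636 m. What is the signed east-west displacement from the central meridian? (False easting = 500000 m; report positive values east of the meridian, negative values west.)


displacement = 581636 - 500000 = 81636 m

81636 m


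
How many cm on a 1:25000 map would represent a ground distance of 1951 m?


map_cm = 1951 * 100 / 25000 = 7.804 cm ≈ 7.8 cm

7.8 cm


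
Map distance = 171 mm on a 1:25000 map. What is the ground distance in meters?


ground = 171 mm * 25000 / 1000 = 4275.0 m

4275.0 m


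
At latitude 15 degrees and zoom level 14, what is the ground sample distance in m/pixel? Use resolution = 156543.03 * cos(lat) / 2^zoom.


res = 156543.03 * cos(15) / 2^14 = 156543.03 * 0.96592583 / 16384 = 9.23 m/pixel

9.23 m/pixel


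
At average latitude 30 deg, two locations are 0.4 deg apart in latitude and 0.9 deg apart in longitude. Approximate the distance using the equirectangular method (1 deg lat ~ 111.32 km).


dlat_km = 0.4 * 111.32 = 44.528
dlon_km = 0.9 * 111.32 * cos(30) ≈ 86.765
dist = sqrt(44.528^2 + 86.765^2) ≈ 97.5 km

97.5 km


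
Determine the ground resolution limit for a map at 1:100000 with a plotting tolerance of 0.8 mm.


ground = 0.8 mm * 100000 / 1000 = 80.0 m

80.0 m


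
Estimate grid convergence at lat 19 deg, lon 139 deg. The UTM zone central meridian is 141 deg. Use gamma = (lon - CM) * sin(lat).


gamma = (139 - 141) * sin(19) = -2 * 0.325568 = -0.651 degrees

-0.651 degrees


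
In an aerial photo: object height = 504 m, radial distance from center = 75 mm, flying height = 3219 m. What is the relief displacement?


d = h * r / H = 504 * 75 / 3219 = 11.74 mm

11.74 mm


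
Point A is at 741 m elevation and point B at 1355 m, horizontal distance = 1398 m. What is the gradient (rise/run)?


gradient = (1355 - 741) / 1398 = 614 / 1398 = 0.4392

0.4392


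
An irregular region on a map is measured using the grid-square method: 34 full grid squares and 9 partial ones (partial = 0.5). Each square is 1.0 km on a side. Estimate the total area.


effective squares = 34 + 9 * 0.5 = 38.5
area = 38.5 * 1.0 = 38.5 km^2

38.5 km^2


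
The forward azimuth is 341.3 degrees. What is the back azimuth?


back azimuth = (341.3 + 180) mod 360 = 161.3 degrees

161.3 degrees


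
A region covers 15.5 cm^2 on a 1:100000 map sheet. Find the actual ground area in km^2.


ground_area = 15.5 * (100000/100)^2 = 15500000.0 m^2 = 15.5 km^2

15.5 km^2


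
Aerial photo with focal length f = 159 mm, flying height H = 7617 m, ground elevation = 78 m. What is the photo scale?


scale = f / (H - h) = 159 mm / 7539 m = 159 / 7539000 = 1:47415

1:47415


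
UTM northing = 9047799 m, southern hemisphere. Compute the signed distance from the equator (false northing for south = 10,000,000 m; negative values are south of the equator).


For southern: actual = 9047799 - 10000000 = -952201 m

-952201 m


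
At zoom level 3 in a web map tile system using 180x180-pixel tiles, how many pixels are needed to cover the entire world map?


tiles per axis = 2^3 = 8
total tiles = 8^2 = 64
pixels per axis = 8 * 180 = 1440
total pixels = 1440^2 = 2073600

2073600 pixels


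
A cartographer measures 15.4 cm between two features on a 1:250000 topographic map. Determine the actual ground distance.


ground = 15.4 cm * 250000 / 100 = 38500.0 m = 38.5 km

38.5 km


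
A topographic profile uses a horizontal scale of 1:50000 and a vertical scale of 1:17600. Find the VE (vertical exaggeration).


VE = horizontal_scale / vertical_scale = 50000 / 17600 ≈ 2.8

2.8x


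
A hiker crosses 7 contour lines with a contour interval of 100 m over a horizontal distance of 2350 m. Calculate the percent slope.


elevation change = 7 * 100 = 700 m
slope = 700 / 2350 * 100 = 29.8%

29.8%


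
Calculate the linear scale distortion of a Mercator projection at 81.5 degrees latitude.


SF = 1 / cos(81.5) = 1 / 0.147809 = 6.765

6.765


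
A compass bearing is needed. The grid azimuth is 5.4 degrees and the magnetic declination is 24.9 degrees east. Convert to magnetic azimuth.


magnetic azimuth = grid azimuth - declination (east +ve)
mag_az = 5.4 - 24.9 = 340.5 degrees

340.5 degrees


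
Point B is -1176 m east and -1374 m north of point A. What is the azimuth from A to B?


az = atan2(-1176, -1374) = -139.4 deg
adjusted to 0-360: 220.6 degrees

220.6 degrees


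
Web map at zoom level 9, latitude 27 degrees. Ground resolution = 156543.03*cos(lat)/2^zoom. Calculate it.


res = 156543.03 * cos(27) / 2^9 = 156543.03 * 0.89100652 / 512 = 272.42 m/pixel

272.42 m/pixel


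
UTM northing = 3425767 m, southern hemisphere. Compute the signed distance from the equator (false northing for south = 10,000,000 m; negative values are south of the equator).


For southern: actual = 3425767 - 10000000 = -6574233 m

-6574233 m


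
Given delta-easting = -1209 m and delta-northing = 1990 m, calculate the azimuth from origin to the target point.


az = atan2(-1209, 1990) = -31.3 deg
adjusted to 0-360: 328.7 degrees

328.7 degrees


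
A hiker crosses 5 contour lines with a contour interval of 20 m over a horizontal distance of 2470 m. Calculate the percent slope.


elevation change = 5 * 20 = 100 m
slope = 100 / 2470 * 100 = 4.0%

4.0%


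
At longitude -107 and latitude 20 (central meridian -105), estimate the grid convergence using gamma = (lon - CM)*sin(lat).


gamma = (-107 - -105) * sin(20) = -2 * 0.34202 = -0.684 degrees

-0.684 degrees


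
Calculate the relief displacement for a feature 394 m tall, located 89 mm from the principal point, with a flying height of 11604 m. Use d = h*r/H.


d = h * r / H = 394 * 89 / 11604 = 3.02 mm

3.02 mm


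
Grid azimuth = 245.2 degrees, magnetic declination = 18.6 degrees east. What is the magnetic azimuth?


magnetic azimuth = grid azimuth - declination (east +ve)
mag_az = 245.2 - 18.6 = 226.6 degrees

226.6 degrees


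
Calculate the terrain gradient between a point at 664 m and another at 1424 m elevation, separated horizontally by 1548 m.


gradient = (1424 - 664) / 1548 = 760 / 1548 = 0.491

0.491


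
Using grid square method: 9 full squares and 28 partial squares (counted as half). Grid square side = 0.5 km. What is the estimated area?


effective squares = 9 + 28 * 0.5 = 23.0
area = 23.0 * 0.25 = 5.75 km^2

5.75 km^2


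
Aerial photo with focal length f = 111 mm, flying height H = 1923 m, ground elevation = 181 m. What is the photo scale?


scale = f / (H - h) = 111 mm / 1742 m = 111 / 1742000 = 1:15694

1:15694


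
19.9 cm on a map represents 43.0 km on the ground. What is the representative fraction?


ground = 43.0 km = 4300000 cm; RF denominator = ground / map = 4300000 / 19.9 ≈ 216080; RF = 1:216080

1:216080


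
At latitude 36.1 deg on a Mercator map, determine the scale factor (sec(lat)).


SF = 1 / cos(36.1) = 1 / 0.80799 = 1.238

1.238


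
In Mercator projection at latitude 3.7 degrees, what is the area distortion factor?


area_distortion = 1/cos^2(3.7) = 1.004

1.004


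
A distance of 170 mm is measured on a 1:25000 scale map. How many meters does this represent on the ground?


ground = 170 mm * 25000 / 1000 = 4250.0 m

4250.0 m


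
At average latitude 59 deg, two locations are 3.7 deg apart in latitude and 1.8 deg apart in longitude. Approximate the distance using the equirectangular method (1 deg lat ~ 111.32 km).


dlat_km = 3.7 * 111.32 = 411.884
dlon_km = 1.8 * 111.32 * cos(59) ≈ 103.201
dist = sqrt(411.884^2 + 103.201^2) ≈ 424.6 km

424.6 km


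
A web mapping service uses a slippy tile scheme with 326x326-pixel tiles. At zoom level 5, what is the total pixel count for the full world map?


tiles per axis = 2^5 = 32
total tiles = 32^2 = 1024
pixels per axis = 32 * 326 = 10432
total pixels = 10432^2 = 108826624

108826624 pixels


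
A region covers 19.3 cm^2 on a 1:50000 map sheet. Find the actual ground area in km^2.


ground_area = 19.3 * (50000/100)^2 = 4825000.0 m^2 = 4.825 km^2

4.825 km^2


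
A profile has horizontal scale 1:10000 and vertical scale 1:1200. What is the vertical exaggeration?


VE = horizontal_scale / vertical_scale = 10000 / 1200 ≈ 8.3

8.3x


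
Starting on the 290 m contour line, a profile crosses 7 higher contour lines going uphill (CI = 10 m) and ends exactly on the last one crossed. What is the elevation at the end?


elevation = 290 + 7 * 10 = 360 m

360 m


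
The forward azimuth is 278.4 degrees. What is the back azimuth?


back azimuth = (278.4 + 180) mod 360 = 98.4 degrees

98.4 degrees


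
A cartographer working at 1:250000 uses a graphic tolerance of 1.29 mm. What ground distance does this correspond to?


ground = 1.29 mm * 250000 / 1000 = 322.5 m

322.5 m


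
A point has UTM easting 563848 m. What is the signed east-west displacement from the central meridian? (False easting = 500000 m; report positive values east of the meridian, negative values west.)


displacement = 563848 - 500000 = 63848 m

63848 m


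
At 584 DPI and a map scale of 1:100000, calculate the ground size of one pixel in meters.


pixel_cm = 2.54 / 584 ≈ 0.004349 cm
ground = pixel_cm * 100000 / 100 = 2.54 * 100000 / (584 * 100) = 254000 / 58400 ≈ 4.35 m

4.35 m


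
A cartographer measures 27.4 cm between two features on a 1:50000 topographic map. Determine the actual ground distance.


ground = 27.4 cm * 50000 / 100 = 13700.0 m = 13.7 km

13.7 km


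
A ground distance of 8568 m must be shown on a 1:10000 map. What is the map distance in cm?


map_cm = 8568 * 100 / 10000 = 85.68 cm

85.68 cm


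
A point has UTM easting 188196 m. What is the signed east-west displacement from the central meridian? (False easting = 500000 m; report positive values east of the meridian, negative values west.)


displacement = 188196 - 500000 = -311804 m

-311804 m


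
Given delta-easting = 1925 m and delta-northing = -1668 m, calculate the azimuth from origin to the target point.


az = atan2(1925, -1668) = 130.9 deg
adjusted to 0-360: 130.9 degrees

130.9 degrees


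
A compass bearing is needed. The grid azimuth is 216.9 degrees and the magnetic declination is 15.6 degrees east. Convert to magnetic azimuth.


magnetic azimuth = grid azimuth - declination (east +ve)
mag_az = 216.9 - 15.6 = 201.3 degrees

201.3 degrees


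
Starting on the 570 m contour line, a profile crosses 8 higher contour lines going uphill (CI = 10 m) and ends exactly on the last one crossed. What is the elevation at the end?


elevation = 570 + 8 * 10 = 650 m

650 m


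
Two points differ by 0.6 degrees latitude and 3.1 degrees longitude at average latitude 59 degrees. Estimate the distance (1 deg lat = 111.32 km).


dlat_km = 0.6 * 111.32 = 66.792
dlon_km = 3.1 * 111.32 * cos(59) ≈ 177.736
dist = sqrt(66.792^2 + 177.736^2) ≈ 189.9 km

189.9 km


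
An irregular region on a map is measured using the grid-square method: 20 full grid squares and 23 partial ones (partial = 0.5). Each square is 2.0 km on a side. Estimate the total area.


effective squares = 20 + 23 * 0.5 = 31.5
area = 31.5 * 4.0 = 126.0 km^2

126.0 km^2


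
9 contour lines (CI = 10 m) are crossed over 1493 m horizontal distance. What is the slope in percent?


elevation change = 9 * 10 = 90 m
slope = 90 / 1493 * 100 = 6.0%

6.0%


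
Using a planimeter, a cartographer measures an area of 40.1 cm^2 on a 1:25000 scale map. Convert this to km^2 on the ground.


ground_area = 40.1 * (25000/100)^2 = 2506250.0 m^2 = 2.50625 km^2 ≈ 2.506 km^2

2.506 km^2


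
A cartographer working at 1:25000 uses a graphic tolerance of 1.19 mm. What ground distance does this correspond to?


ground = 1.19 mm * 25000 / 1000 = 29.75 m

29.75 m


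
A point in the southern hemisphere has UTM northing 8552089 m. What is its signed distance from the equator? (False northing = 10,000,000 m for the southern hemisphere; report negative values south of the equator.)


For southern: actual = 8552089 - 10000000 = -1447911 m

-1447911 m


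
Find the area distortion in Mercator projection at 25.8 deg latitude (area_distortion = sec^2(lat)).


area_distortion = 1/cos^2(25.8) = 1.234

1.234


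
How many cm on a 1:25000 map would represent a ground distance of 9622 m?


map_cm = 9622 * 100 / 25000 = 38.488 cm ≈ 38.49 cm

38.49 cm


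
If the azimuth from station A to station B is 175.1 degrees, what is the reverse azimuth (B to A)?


back azimuth = (175.1 + 180) mod 360 = 355.1 degrees

355.1 degrees


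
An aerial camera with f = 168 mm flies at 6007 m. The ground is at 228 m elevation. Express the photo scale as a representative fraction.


scale = f / (H - h) = 168 mm / 5779 m = 168 / 5779000 = 1:34399

1:34399


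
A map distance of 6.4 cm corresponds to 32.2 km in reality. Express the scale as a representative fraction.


ground = 32.2 km = 3220000 cm; RF denominator = ground / map = 3220000 / 6.4 = 503125; RF = 1:503125

1:503125


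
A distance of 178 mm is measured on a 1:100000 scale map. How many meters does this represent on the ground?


ground = 178 mm * 100000 / 1000 = 17800.0 m

17800.0 m


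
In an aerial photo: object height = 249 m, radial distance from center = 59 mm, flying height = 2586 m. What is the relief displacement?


d = h * r / H = 249 * 59 / 2586 = 5.68 mm

5.68 mm


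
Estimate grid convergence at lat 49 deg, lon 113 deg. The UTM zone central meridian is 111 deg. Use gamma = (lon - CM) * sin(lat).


gamma = (113 - 111) * sin(49) = 2 * 0.75471 = 1.509 degrees

1.509 degrees


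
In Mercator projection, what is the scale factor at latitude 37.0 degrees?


SF = 1 / cos(37.0) = 1 / 0.798636 = 1.252

1.252


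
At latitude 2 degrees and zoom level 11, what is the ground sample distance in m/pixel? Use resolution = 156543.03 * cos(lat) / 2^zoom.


res = 156543.03 * cos(2) / 2^11 = 156543.03 * 0.99939083 / 2048 = 76.39 m/pixel

76.39 m/pixel


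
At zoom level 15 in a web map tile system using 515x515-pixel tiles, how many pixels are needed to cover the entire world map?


tiles per axis = 2^15 = 32768
total tiles = 32768^2 = 1073741824
pixels per axis = 32768 * 515 = 16875520
total pixels = 16875520^2 = 284783175270400

284783175270400 pixels


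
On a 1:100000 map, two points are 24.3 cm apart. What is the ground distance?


ground = 24.3 cm * 100000 / 100 = 24300.0 m = 24.3 km

24.3 km


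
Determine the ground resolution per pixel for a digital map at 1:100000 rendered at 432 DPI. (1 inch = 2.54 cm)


pixel_cm = 2.54 / 432 ≈ 0.00588 cm
ground = pixel_cm * 100000 / 100 = 2.54 * 100000 / (432 * 100) = 254000 / 43200 ≈ 5.88 m

5.88 m


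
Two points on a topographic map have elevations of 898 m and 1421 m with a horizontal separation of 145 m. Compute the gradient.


gradient = (1421 - 898) / 145 = 523 / 145 = 3.6069

3.6069


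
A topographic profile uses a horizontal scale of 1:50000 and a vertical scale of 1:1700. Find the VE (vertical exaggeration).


VE = horizontal_scale / vertical_scale = 50000 / 1700 ≈ 29.4

29.4x


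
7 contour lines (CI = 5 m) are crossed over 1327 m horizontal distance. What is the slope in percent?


elevation change = 7 * 5 = 35 m
slope = 35 / 1327 * 100 = 2.6%

2.6%


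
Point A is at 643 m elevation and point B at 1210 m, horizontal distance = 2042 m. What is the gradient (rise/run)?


gradient = (1210 - 643) / 2042 = 567 / 2042 = 0.2777

0.2777


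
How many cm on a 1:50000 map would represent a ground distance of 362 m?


map_cm = 362 * 100 / 50000 = 0.724 cm ≈ 0.72 cm

0.72 cm


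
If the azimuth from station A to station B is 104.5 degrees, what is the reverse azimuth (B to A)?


back azimuth = (104.5 + 180) mod 360 = 284.5 degrees

284.5 degrees


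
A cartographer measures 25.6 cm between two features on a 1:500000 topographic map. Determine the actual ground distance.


ground = 25.6 cm * 500000 / 100 = 128000.0 m = 128.0 km

128.0 km


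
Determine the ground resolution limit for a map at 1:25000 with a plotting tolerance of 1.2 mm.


ground = 1.2 mm * 25000 / 1000 = 30.0 m

30.0 m


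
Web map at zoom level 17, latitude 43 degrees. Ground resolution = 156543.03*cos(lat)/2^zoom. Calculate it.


res = 156543.03 * cos(43) / 2^17 = 156543.03 * 0.7313537 / 131072 = 0.87 m/pixel

0.87 m/pixel


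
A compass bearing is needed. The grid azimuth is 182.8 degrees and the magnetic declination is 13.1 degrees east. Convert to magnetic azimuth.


magnetic azimuth = grid azimuth - declination (east +ve)
mag_az = 182.8 - 13.1 = 169.7 degrees

169.7 degrees


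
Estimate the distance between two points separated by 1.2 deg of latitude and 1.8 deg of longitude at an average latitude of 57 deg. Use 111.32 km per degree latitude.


dlat_km = 1.2 * 111.32 = 133.584
dlon_km = 1.8 * 111.32 * cos(57) ≈ 109.133
dist = sqrt(133.584^2 + 109.133^2) ≈ 172.5 km

172.5 km


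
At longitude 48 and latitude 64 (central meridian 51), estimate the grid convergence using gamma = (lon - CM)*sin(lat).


gamma = (48 - 51) * sin(64) = -3 * 0.898794 = -2.696 degrees

-2.696 degrees


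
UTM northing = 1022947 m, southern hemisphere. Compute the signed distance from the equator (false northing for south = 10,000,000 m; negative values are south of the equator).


For southern: actual = 1022947 - 10000000 = -8977053 m

-8977053 m


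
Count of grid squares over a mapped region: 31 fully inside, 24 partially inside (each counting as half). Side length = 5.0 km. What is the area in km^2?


effective squares = 31 + 24 * 0.5 = 43.0
area = 43.0 * 25.0 = 1075.0 km^2

1075.0 km^2


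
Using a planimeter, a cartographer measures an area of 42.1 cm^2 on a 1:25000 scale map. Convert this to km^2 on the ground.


ground_area = 42.1 * (25000/100)^2 = 2631250.0 m^2 = 2.63125 km^2 ≈ 2.631 km^2

2.631 km^2


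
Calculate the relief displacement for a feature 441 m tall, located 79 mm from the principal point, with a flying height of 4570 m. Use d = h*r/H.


d = h * r / H = 441 * 79 / 4570 = 7.62 mm

7.62 mm


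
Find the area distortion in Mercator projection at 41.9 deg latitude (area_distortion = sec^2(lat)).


area_distortion = 1/cos^2(41.9) = 1.805

1.805


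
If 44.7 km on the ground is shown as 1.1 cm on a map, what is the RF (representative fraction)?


ground = 44.7 km = 4470000 cm; RF denominator = ground / map = 4470000 / 1.1 ≈ 4063636; RF = 1:4063636

1:4063636


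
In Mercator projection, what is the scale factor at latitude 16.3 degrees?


SF = 1 / cos(16.3) = 1 / 0.959805 = 1.042

1.042


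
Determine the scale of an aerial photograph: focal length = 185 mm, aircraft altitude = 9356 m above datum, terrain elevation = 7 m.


scale = f / (H - h) = 185 mm / 9349 m = 185 / 9349000 = 1:50535

1:50535


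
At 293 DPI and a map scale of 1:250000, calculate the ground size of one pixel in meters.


pixel_cm = 2.54 / 293 ≈ 0.008669 cm
ground = pixel_cm * 250000 / 100 = 2.54 * 250000 / (293 * 100) = 635000 / 29300 ≈ 21.67 m

21.67 m


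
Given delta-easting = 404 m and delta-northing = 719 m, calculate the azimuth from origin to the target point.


az = atan2(404, 719) = 29.3 deg
adjusted to 0-360: 29.3 degrees

29.3 degrees


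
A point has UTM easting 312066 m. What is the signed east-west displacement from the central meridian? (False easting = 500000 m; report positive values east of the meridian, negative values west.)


displacement = 312066 - 500000 = -187934 m

-187934 m


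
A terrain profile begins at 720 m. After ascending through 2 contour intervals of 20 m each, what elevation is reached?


elevation = 720 + 2 * 20 = 760 m

760 m


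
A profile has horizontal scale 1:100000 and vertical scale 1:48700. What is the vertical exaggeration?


VE = horizontal_scale / vertical_scale = 100000 / 48700 ≈ 2.1

2.1x


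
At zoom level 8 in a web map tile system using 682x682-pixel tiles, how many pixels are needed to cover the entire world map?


tiles per axis = 2^8 = 256
total tiles = 256^2 = 65536
pixels per axis = 256 * 682 = 174592
total pixels = 174592^2 = 30482366464

30482366464 pixels


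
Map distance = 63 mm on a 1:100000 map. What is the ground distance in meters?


ground = 63 mm * 100000 / 1000 = 6300.0 m

6300.0 m


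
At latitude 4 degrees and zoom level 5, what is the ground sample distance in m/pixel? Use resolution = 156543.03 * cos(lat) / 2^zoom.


res = 156543.03 * cos(4) / 2^5 = 156543.03 * 0.99756405 / 32 = 4880.05 m/pixel

4880.05 m/pixel


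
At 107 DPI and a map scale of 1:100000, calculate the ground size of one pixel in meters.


pixel_cm = 2.54 / 107 ≈ 0.023738 cm
ground = pixel_cm * 100000 / 100 = 2.54 * 100000 / (107 * 100) = 254000 / 10700 ≈ 23.74 m

23.74 m


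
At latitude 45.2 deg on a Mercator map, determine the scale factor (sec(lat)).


SF = 1 / cos(45.2) = 1 / 0.704634 = 1.419

1.419


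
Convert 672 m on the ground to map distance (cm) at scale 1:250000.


map_cm = 672 * 100 / 250000 = 0.2688 cm ≈ 0.27 cm

0.27 cm


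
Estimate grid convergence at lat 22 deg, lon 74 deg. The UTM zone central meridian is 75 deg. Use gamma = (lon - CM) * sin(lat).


gamma = (74 - 75) * sin(22) = -1 * 0.374607 = -0.375 degrees

-0.375 degrees


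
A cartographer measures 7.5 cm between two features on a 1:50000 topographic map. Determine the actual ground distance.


ground = 7.5 cm * 50000 / 100 = 3750.0 m = 3.75 km

3.75 km


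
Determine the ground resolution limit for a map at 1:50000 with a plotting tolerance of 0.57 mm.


ground = 0.57 mm * 50000 / 1000 = 28.5 m

28.5 m


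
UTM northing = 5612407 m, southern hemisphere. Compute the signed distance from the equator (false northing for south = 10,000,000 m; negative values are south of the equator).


For southern: actual = 5612407 - 10000000 = -4387593 m

-4387593 m


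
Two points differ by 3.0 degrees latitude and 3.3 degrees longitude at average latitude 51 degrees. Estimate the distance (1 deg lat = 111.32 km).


dlat_km = 3.0 * 111.32 = 333.96
dlon_km = 3.3 * 111.32 * cos(51) ≈ 231.185
dist = sqrt(333.96^2 + 231.185^2) ≈ 406.2 km

406.2 km


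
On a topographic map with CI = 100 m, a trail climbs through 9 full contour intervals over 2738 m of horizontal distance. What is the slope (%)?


elevation change = 9 * 100 = 900 m
slope = 900 / 2738 * 100 = 32.9%

32.9%


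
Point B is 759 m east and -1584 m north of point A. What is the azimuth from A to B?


az = atan2(759, -1584) = 154.4 deg
adjusted to 0-360: 154.4 degrees

154.4 degrees


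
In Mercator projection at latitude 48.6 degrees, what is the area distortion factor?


area_distortion = 1/cos^2(48.6) = 2.287

2.287


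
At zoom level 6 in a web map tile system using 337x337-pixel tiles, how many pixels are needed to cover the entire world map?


tiles per axis = 2^6 = 64
total tiles = 64^2 = 4096
pixels per axis = 64 * 337 = 21568
total pixels = 21568^2 = 465178624

465178624 pixels


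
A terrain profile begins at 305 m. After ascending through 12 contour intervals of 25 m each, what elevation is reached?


elevation = 305 + 12 * 25 = 605 m

605 m


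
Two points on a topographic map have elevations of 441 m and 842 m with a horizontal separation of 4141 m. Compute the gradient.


gradient = (842 - 441) / 4141 = 401 / 4141 = 0.0968

0.0968


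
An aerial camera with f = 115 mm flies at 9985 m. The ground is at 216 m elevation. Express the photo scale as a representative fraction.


scale = f / (H - h) = 115 mm / 9769 m = 115 / 9769000 = 1:84948

1:84948


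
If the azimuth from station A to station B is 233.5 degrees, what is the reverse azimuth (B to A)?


back azimuth = (233.5 + 180) mod 360 = 53.5 degrees

53.5 degrees


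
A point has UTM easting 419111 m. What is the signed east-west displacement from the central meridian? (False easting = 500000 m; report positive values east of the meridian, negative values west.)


displacement = 419111 - 500000 = -80889 m

-80889 m


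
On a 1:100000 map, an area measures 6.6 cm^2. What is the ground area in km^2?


ground_area = 6.6 * (100000/100)^2 = 6600000.0 m^2 = 6.6 km^2

6.6 km^2


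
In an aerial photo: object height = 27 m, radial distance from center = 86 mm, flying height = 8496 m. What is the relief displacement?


d = h * r / H = 27 * 86 / 8496 = 0.27 mm

0.27 mm


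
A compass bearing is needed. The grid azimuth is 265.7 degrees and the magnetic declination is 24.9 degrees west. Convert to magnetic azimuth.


magnetic azimuth = grid azimuth - declination (east +ve)
mag_az = 265.7 - -24.9 = 290.6 degrees

290.6 degrees


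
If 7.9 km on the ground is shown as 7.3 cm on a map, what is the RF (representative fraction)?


ground = 7.9 km = 790000 cm; RF denominator = ground / map = 790000 / 7.3 ≈ 108219; RF = 1:108219

1:108219


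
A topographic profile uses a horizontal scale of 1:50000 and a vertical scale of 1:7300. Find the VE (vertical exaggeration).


VE = horizontal_scale / vertical_scale = 50000 / 7300 ≈ 6.8

6.8x


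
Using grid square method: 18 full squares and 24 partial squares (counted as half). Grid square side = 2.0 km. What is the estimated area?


effective squares = 18 + 24 * 0.5 = 30.0
area = 30.0 * 4.0 = 120.0 km^2

120.0 km^2


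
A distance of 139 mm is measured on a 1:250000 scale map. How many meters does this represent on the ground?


ground = 139 mm * 250000 / 1000 = 34750.0 m

34750.0 m


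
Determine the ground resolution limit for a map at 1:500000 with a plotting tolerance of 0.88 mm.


ground = 0.88 mm * 500000 / 1000 = 440.0 m

440.0 m


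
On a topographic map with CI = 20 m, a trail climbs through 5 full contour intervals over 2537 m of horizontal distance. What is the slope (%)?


elevation change = 5 * 20 = 100 m
slope = 100 / 2537 * 100 = 3.9%

3.9%


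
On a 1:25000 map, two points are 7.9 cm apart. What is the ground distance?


ground = 7.9 cm * 25000 / 100 = 1975.0 m = 1.975 km

1.975 km


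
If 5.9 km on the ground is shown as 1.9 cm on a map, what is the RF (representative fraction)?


ground = 5.9 km = 590000 cm; RF denominator = ground / map = 590000 / 1.9 ≈ 310526; RF = 1:310526

1:310526


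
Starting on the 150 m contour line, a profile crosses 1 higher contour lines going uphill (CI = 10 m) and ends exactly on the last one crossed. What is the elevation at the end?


elevation = 150 + 1 * 10 = 160 m

160 m


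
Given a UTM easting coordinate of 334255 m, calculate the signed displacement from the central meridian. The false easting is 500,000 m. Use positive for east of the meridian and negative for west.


displacement = 334255 - 500000 = -165745 m

-165745 m


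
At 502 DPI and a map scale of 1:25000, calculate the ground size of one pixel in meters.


pixel_cm = 2.54 / 502 ≈ 0.00506 cm
ground = pixel_cm * 25000 / 100 = 2.54 * 25000 / (502 * 100) = 63500 / 50200 ≈ 1.26 m

1.26 m


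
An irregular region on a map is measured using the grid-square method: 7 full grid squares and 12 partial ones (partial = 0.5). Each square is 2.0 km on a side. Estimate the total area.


effective squares = 7 + 12 * 0.5 = 13.0
area = 13.0 * 4.0 = 52.0 km^2

52.0 km^2


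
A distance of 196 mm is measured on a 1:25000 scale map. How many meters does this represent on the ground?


ground = 196 mm * 25000 / 1000 = 4900.0 m

4900.0 m


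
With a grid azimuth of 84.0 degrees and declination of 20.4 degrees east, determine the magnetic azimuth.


magnetic azimuth = grid azimuth - declination (east +ve)
mag_az = 84.0 - 20.4 = 63.6 degrees

63.6 degrees


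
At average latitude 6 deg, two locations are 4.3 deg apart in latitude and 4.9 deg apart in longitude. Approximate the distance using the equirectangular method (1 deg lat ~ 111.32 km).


dlat_km = 4.3 * 111.32 = 478.676
dlon_km = 4.9 * 111.32 * cos(6) ≈ 542.48
dist = sqrt(478.676^2 + 542.48^2) ≈ 723.5 km

723.5 km


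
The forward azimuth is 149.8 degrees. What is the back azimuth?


back azimuth = (149.8 + 180) mod 360 = 329.8 degrees

329.8 degrees


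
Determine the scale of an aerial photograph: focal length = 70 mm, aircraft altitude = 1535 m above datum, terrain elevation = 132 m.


scale = f / (H - h) = 70 mm / 1403 m = 70 / 1403000 = 1:20043

1:20043


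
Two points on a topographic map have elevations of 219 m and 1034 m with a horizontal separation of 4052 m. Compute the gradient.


gradient = (1034 - 219) / 4052 = 815 / 4052 = 0.2011

0.2011


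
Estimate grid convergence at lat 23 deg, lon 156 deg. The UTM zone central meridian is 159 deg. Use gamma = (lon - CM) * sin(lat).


gamma = (156 - 159) * sin(23) = -3 * 0.390731 = -1.172 degrees

-1.172 degrees


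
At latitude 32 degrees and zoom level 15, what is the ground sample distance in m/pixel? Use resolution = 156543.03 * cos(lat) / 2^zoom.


res = 156543.03 * cos(32) / 2^15 = 156543.03 * 0.8480481 / 32768 = 4.05 m/pixel

4.05 m/pixel


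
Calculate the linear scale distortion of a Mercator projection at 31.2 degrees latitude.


SF = 1 / cos(31.2) = 1 / 0.855364 = 1.169

1.169


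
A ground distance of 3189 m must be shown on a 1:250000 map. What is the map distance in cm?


map_cm = 3189 * 100 / 250000 = 1.2756 cm ≈ 1.28 cm

1.28 cm


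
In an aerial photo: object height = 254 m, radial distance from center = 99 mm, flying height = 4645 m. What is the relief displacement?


d = h * r / H = 254 * 99 / 4645 = 5.41 mm

5.41 mm


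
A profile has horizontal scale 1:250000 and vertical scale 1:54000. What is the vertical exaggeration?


VE = horizontal_scale / vertical_scale = 250000 / 54000 ≈ 4.6

4.6x


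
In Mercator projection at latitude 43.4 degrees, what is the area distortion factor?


area_distortion = 1/cos^2(43.4) = 1.894

1.894


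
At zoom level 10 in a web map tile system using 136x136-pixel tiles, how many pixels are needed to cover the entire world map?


tiles per axis = 2^10 = 1024
total tiles = 1024^2 = 1048576
pixels per axis = 1024 * 136 = 139264
total pixels = 139264^2 = 19394461696

19394461696 pixels


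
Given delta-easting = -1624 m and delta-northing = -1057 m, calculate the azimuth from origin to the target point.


az = atan2(-1624, -1057) = -123.1 deg
adjusted to 0-360: 236.9 degrees

236.9 degrees


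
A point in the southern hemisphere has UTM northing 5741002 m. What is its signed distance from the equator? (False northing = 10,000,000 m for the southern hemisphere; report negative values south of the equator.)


For southern: actual = 5741002 - 10000000 = -4258998 m

-4258998 m


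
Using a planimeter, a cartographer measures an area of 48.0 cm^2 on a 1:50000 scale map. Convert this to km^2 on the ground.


ground_area = 48.0 * (50000/100)^2 = 12000000.0 m^2 = 12.0 km^2

12.0 km^2


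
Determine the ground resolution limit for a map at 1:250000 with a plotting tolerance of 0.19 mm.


ground = 0.19 mm * 250000 / 1000 = 47.5 m

47.5 m


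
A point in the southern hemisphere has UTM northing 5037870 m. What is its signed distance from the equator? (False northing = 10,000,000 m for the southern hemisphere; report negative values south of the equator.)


For southern: actual = 5037870 - 10000000 = -4962130 m

-4962130 m


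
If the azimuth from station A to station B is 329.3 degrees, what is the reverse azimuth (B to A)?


back azimuth = (329.3 + 180) mod 360 = 149.3 degrees

149.3 degrees


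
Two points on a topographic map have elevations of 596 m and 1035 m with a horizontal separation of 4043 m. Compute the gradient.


gradient = (1035 - 596) / 4043 = 439 / 4043 = 0.1086

0.1086


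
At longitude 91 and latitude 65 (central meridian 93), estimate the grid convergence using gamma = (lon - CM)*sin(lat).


gamma = (91 - 93) * sin(65) = -2 * 0.906308 = -1.813 degrees

-1.813 degrees


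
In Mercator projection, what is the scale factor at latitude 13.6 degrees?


SF = 1 / cos(13.6) = 1 / 0.971961 = 1.029

1.029


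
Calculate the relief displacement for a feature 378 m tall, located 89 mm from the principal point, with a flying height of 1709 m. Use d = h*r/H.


d = h * r / H = 378 * 89 / 1709 = 19.69 mm

19.69 mm


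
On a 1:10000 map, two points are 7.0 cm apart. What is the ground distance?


ground = 7.0 cm * 10000 / 100 = 700.0 m

700.0 m


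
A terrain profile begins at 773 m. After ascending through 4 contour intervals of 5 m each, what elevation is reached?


elevation = 773 + 4 * 5 = 793 m

793 m


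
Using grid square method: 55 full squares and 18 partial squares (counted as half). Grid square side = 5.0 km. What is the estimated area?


effective squares = 55 + 18 * 0.5 = 64.0
area = 64.0 * 25.0 = 1600.0 km^2

1600.0 km^2


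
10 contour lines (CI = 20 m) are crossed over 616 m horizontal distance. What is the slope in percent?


elevation change = 10 * 20 = 200 m
slope = 200 / 616 * 100 = 32.5%

32.5%


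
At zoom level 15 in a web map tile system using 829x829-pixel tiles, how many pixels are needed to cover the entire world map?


tiles per axis = 2^15 = 32768
total tiles = 32768^2 = 1073741824
pixels per axis = 32768 * 829 = 27164672
total pixels = 27164672^2 = 737919404867584

737919404867584 pixels


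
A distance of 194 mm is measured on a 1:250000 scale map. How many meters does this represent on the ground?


ground = 194 mm * 250000 / 1000 = 48500.0 m

48500.0 m


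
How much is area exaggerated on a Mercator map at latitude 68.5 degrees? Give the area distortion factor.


area_distortion = 1/cos^2(68.5) = 7.445

7.445


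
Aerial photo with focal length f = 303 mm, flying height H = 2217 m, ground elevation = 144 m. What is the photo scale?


scale = f / (H - h) = 303 mm / 2073 m = 303 / 2073000 = 1:6842

1:6842


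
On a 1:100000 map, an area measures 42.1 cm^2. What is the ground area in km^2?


ground_area = 42.1 * (100000/100)^2 = 42100000.0 m^2 = 42.1 km^2

42.1 km^2


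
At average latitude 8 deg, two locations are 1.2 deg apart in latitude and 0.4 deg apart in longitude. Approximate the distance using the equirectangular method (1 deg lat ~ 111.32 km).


dlat_km = 1.2 * 111.32 = 133.584
dlon_km = 0.4 * 111.32 * cos(8) ≈ 44.095
dist = sqrt(133.584^2 + 44.095^2) ≈ 140.7 km

140.7 km


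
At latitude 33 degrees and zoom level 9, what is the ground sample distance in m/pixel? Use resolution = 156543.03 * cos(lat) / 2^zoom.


res = 156543.03 * cos(33) / 2^9 = 156543.03 * 0.83867057 / 512 = 256.42 m/pixel

256.42 m/pixel


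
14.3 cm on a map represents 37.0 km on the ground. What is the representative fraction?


ground = 37.0 km = 3700000 cm; RF denominator = ground / map = 3700000 / 14.3 ≈ 258741; RF = 1:258741

1:258741


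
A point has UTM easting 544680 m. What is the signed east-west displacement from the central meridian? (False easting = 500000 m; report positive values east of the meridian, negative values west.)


displacement = 544680 - 500000 = 44680 m

44680 m


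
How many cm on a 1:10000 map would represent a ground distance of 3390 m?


map_cm = 3390 * 100 / 10000 = 33.9 cm

33.9 cm


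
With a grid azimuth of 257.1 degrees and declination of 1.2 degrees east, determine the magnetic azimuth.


magnetic azimuth = grid azimuth - declination (east +ve)
mag_az = 257.1 - 1.2 = 255.9 degrees

255.9 degrees


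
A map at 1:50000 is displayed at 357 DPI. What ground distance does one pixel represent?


pixel_cm = 2.54 / 357 ≈ 0.007115 cm
ground = pixel_cm * 50000 / 100 = 2.54 * 50000 / (357 * 100) = 127000 / 35700 ≈ 3.56 m

3.56 m


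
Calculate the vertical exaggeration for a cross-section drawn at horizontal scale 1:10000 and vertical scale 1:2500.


VE = horizontal_scale / vertical_scale = 10000 / 2500 = 4.0

4.0x


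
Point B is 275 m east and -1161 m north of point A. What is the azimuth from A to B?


az = atan2(275, -1161) = 166.7 deg
adjusted to 0-360: 166.7 degrees

166.7 degrees


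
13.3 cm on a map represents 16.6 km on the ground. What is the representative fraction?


ground = 16.6 km = 1660000 cm; RF denominator = ground / map = 1660000 / 13.3 ≈ 124812; RF = 1:124812

1:124812


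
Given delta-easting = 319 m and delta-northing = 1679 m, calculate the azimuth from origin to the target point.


az = atan2(319, 1679) = 10.8 deg
adjusted to 0-360: 10.8 degrees

10.8 degrees


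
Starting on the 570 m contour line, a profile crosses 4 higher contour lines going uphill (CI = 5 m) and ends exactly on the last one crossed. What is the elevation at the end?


elevation = 570 + 4 * 5 = 590 m

590 m


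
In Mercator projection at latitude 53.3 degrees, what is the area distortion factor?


area_distortion = 1/cos^2(53.3) = 2.8

2.8


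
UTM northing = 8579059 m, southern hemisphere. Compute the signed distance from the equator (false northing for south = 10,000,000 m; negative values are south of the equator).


For southern: actual = 8579059 - 10000000 = -1420941 m

-1420941 m


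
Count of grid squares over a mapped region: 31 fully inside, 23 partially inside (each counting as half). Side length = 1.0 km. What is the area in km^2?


effective squares = 31 + 23 * 0.5 = 42.5
area = 42.5 * 1.0 = 42.5 km^2

42.5 km^2


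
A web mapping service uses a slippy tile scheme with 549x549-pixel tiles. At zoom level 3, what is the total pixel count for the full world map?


tiles per axis = 2^3 = 8
total tiles = 8^2 = 64
pixels per axis = 8 * 549 = 4392
total pixels = 4392^2 = 19289664

19289664 pixels


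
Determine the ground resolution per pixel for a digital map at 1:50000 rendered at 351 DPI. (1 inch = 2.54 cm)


pixel_cm = 2.54 / 351 ≈ 0.007236 cm
ground = pixel_cm * 50000 / 100 = 2.54 * 50000 / (351 * 100) = 127000 / 35100 ≈ 3.62 m

3.62 m


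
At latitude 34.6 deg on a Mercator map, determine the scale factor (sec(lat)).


SF = 1 / cos(34.6) = 1 / 0.823136 = 1.215

1.215


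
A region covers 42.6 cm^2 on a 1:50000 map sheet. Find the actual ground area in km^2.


ground_area = 42.6 * (50000/100)^2 = 10650000.0 m^2 = 10.65 km^2

10.65 km^2


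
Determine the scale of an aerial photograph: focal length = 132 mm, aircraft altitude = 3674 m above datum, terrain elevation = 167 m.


scale = f / (H - h) = 132 mm / 3507 m = 132 / 3507000 = 1:26568

1:26568
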